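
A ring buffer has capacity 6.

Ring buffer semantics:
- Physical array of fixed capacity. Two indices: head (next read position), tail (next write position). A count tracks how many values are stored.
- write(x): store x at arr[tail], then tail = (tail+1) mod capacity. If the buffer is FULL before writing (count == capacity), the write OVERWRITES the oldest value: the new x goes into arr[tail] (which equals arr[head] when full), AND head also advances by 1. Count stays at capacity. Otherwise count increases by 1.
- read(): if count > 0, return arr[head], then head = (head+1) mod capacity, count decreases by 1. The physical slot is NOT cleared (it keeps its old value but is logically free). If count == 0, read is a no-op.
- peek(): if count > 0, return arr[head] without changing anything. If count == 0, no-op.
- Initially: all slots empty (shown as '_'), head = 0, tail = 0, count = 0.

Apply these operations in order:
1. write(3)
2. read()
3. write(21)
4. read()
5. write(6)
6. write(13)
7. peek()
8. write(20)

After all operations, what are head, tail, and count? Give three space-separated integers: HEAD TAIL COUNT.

Answer: 2 5 3

Derivation:
After op 1 (write(3)): arr=[3 _ _ _ _ _] head=0 tail=1 count=1
After op 2 (read()): arr=[3 _ _ _ _ _] head=1 tail=1 count=0
After op 3 (write(21)): arr=[3 21 _ _ _ _] head=1 tail=2 count=1
After op 4 (read()): arr=[3 21 _ _ _ _] head=2 tail=2 count=0
After op 5 (write(6)): arr=[3 21 6 _ _ _] head=2 tail=3 count=1
After op 6 (write(13)): arr=[3 21 6 13 _ _] head=2 tail=4 count=2
After op 7 (peek()): arr=[3 21 6 13 _ _] head=2 tail=4 count=2
After op 8 (write(20)): arr=[3 21 6 13 20 _] head=2 tail=5 count=3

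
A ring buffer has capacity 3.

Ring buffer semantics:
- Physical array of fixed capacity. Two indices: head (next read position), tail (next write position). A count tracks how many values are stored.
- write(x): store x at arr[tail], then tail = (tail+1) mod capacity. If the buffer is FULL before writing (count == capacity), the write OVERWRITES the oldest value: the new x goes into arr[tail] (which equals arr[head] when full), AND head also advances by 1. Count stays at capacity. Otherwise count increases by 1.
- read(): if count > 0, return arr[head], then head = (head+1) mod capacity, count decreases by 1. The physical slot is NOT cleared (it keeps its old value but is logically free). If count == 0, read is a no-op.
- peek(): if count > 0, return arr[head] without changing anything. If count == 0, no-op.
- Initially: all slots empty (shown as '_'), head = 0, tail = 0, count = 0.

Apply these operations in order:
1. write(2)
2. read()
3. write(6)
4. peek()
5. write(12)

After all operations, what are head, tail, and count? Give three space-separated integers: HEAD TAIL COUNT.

Answer: 1 0 2

Derivation:
After op 1 (write(2)): arr=[2 _ _] head=0 tail=1 count=1
After op 2 (read()): arr=[2 _ _] head=1 tail=1 count=0
After op 3 (write(6)): arr=[2 6 _] head=1 tail=2 count=1
After op 4 (peek()): arr=[2 6 _] head=1 tail=2 count=1
After op 5 (write(12)): arr=[2 6 12] head=1 tail=0 count=2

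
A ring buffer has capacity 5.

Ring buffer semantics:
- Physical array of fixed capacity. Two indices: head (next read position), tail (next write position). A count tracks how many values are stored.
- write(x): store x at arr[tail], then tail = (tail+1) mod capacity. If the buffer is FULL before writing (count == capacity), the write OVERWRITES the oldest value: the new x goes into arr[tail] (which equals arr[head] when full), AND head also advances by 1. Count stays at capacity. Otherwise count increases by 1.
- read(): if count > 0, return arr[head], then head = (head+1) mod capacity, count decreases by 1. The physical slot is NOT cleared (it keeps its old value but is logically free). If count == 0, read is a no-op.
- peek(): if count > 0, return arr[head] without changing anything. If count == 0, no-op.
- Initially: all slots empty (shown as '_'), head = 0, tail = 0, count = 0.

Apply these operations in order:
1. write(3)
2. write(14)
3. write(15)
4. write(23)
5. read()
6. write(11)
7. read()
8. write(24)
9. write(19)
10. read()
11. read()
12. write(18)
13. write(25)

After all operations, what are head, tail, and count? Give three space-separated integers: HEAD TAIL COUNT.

Answer: 4 4 5

Derivation:
After op 1 (write(3)): arr=[3 _ _ _ _] head=0 tail=1 count=1
After op 2 (write(14)): arr=[3 14 _ _ _] head=0 tail=2 count=2
After op 3 (write(15)): arr=[3 14 15 _ _] head=0 tail=3 count=3
After op 4 (write(23)): arr=[3 14 15 23 _] head=0 tail=4 count=4
After op 5 (read()): arr=[3 14 15 23 _] head=1 tail=4 count=3
After op 6 (write(11)): arr=[3 14 15 23 11] head=1 tail=0 count=4
After op 7 (read()): arr=[3 14 15 23 11] head=2 tail=0 count=3
After op 8 (write(24)): arr=[24 14 15 23 11] head=2 tail=1 count=4
After op 9 (write(19)): arr=[24 19 15 23 11] head=2 tail=2 count=5
After op 10 (read()): arr=[24 19 15 23 11] head=3 tail=2 count=4
After op 11 (read()): arr=[24 19 15 23 11] head=4 tail=2 count=3
After op 12 (write(18)): arr=[24 19 18 23 11] head=4 tail=3 count=4
After op 13 (write(25)): arr=[24 19 18 25 11] head=4 tail=4 count=5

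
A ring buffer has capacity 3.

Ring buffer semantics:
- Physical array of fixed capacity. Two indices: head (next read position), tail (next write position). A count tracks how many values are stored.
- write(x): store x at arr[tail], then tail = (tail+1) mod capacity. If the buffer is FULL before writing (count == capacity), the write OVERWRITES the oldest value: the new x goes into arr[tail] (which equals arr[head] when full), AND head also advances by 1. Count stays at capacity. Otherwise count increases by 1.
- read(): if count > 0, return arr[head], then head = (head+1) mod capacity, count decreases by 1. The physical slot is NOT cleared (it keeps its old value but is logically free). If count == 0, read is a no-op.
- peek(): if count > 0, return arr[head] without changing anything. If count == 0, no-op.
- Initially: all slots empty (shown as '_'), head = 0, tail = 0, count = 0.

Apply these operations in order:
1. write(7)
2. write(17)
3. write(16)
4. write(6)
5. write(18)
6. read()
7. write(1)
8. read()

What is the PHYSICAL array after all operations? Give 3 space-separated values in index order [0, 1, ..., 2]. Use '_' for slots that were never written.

After op 1 (write(7)): arr=[7 _ _] head=0 tail=1 count=1
After op 2 (write(17)): arr=[7 17 _] head=0 tail=2 count=2
After op 3 (write(16)): arr=[7 17 16] head=0 tail=0 count=3
After op 4 (write(6)): arr=[6 17 16] head=1 tail=1 count=3
After op 5 (write(18)): arr=[6 18 16] head=2 tail=2 count=3
After op 6 (read()): arr=[6 18 16] head=0 tail=2 count=2
After op 7 (write(1)): arr=[6 18 1] head=0 tail=0 count=3
After op 8 (read()): arr=[6 18 1] head=1 tail=0 count=2

Answer: 6 18 1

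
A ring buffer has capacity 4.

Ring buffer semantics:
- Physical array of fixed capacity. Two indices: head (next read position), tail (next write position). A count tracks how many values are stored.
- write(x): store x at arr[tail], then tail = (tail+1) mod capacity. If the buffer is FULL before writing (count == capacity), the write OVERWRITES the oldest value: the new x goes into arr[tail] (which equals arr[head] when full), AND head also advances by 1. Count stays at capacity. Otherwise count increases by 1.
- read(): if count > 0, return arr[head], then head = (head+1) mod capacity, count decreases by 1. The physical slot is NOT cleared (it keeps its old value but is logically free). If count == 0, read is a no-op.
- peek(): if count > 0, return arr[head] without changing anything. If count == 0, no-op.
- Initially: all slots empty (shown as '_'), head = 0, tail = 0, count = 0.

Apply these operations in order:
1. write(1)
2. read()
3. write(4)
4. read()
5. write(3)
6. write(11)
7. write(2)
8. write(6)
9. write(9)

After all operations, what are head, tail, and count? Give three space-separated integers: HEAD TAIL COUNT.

After op 1 (write(1)): arr=[1 _ _ _] head=0 tail=1 count=1
After op 2 (read()): arr=[1 _ _ _] head=1 tail=1 count=0
After op 3 (write(4)): arr=[1 4 _ _] head=1 tail=2 count=1
After op 4 (read()): arr=[1 4 _ _] head=2 tail=2 count=0
After op 5 (write(3)): arr=[1 4 3 _] head=2 tail=3 count=1
After op 6 (write(11)): arr=[1 4 3 11] head=2 tail=0 count=2
After op 7 (write(2)): arr=[2 4 3 11] head=2 tail=1 count=3
After op 8 (write(6)): arr=[2 6 3 11] head=2 tail=2 count=4
After op 9 (write(9)): arr=[2 6 9 11] head=3 tail=3 count=4

Answer: 3 3 4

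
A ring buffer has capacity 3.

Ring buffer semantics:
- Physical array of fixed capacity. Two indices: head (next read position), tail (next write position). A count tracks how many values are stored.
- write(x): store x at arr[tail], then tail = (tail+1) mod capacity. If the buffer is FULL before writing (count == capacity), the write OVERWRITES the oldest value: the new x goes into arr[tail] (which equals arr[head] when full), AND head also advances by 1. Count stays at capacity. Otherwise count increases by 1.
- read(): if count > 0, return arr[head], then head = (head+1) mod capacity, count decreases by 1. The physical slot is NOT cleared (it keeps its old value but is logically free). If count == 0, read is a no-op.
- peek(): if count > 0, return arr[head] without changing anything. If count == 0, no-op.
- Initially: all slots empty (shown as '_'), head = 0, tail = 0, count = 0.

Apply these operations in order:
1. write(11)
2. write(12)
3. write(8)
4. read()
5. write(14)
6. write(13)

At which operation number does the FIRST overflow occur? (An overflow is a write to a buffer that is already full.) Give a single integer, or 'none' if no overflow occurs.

After op 1 (write(11)): arr=[11 _ _] head=0 tail=1 count=1
After op 2 (write(12)): arr=[11 12 _] head=0 tail=2 count=2
After op 3 (write(8)): arr=[11 12 8] head=0 tail=0 count=3
After op 4 (read()): arr=[11 12 8] head=1 tail=0 count=2
After op 5 (write(14)): arr=[14 12 8] head=1 tail=1 count=3
After op 6 (write(13)): arr=[14 13 8] head=2 tail=2 count=3

Answer: 6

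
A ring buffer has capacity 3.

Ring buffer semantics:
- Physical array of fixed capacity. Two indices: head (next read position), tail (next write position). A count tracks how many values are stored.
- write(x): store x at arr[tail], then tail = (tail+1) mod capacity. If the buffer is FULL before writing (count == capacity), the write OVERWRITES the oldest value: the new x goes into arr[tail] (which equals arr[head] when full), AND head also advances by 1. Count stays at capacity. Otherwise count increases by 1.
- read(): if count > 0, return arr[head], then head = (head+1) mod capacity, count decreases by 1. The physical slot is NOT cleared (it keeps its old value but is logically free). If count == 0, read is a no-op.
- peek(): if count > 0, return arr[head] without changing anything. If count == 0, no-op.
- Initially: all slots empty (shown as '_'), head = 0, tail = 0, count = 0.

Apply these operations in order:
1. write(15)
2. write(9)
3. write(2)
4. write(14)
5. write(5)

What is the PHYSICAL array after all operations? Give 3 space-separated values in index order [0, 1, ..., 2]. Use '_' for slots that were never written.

Answer: 14 5 2

Derivation:
After op 1 (write(15)): arr=[15 _ _] head=0 tail=1 count=1
After op 2 (write(9)): arr=[15 9 _] head=0 tail=2 count=2
After op 3 (write(2)): arr=[15 9 2] head=0 tail=0 count=3
After op 4 (write(14)): arr=[14 9 2] head=1 tail=1 count=3
After op 5 (write(5)): arr=[14 5 2] head=2 tail=2 count=3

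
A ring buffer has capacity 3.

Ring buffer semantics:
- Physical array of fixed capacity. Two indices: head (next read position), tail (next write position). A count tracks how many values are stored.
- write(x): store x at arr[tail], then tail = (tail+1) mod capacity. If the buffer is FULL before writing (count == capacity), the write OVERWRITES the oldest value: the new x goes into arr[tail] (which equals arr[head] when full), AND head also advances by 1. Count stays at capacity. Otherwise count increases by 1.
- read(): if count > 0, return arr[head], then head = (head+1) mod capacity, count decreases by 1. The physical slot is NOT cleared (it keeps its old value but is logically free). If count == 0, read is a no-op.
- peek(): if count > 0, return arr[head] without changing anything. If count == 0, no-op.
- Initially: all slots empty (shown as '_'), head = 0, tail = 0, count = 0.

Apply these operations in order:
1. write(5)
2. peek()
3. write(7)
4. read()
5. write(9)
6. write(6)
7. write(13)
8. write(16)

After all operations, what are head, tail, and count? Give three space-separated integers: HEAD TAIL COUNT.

Answer: 0 0 3

Derivation:
After op 1 (write(5)): arr=[5 _ _] head=0 tail=1 count=1
After op 2 (peek()): arr=[5 _ _] head=0 tail=1 count=1
After op 3 (write(7)): arr=[5 7 _] head=0 tail=2 count=2
After op 4 (read()): arr=[5 7 _] head=1 tail=2 count=1
After op 5 (write(9)): arr=[5 7 9] head=1 tail=0 count=2
After op 6 (write(6)): arr=[6 7 9] head=1 tail=1 count=3
After op 7 (write(13)): arr=[6 13 9] head=2 tail=2 count=3
After op 8 (write(16)): arr=[6 13 16] head=0 tail=0 count=3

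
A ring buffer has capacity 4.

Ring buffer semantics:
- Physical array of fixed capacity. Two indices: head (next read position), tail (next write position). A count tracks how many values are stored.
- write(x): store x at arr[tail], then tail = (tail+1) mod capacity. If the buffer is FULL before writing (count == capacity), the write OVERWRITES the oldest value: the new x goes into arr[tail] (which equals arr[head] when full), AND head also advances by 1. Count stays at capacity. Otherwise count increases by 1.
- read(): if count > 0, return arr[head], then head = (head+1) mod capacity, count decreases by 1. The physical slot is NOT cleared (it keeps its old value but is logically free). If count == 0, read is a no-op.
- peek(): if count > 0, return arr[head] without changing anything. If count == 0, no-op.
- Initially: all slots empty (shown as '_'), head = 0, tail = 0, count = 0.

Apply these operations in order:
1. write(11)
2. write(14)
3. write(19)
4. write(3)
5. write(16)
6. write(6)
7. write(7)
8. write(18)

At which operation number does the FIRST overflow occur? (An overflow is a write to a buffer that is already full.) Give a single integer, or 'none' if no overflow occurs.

After op 1 (write(11)): arr=[11 _ _ _] head=0 tail=1 count=1
After op 2 (write(14)): arr=[11 14 _ _] head=0 tail=2 count=2
After op 3 (write(19)): arr=[11 14 19 _] head=0 tail=3 count=3
After op 4 (write(3)): arr=[11 14 19 3] head=0 tail=0 count=4
After op 5 (write(16)): arr=[16 14 19 3] head=1 tail=1 count=4
After op 6 (write(6)): arr=[16 6 19 3] head=2 tail=2 count=4
After op 7 (write(7)): arr=[16 6 7 3] head=3 tail=3 count=4
After op 8 (write(18)): arr=[16 6 7 18] head=0 tail=0 count=4

Answer: 5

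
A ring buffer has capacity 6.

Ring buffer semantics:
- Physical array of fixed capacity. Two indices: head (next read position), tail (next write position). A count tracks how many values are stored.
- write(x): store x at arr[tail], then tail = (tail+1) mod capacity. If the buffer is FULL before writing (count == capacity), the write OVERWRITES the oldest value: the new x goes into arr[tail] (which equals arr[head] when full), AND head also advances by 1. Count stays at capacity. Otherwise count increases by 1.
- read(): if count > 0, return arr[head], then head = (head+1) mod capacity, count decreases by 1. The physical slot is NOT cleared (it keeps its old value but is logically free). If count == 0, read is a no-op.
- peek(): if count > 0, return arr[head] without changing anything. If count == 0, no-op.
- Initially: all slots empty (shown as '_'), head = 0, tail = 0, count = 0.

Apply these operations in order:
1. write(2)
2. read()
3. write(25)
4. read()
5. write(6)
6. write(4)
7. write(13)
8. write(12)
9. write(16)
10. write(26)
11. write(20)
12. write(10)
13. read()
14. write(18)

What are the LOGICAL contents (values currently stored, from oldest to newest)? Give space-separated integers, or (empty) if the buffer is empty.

After op 1 (write(2)): arr=[2 _ _ _ _ _] head=0 tail=1 count=1
After op 2 (read()): arr=[2 _ _ _ _ _] head=1 tail=1 count=0
After op 3 (write(25)): arr=[2 25 _ _ _ _] head=1 tail=2 count=1
After op 4 (read()): arr=[2 25 _ _ _ _] head=2 tail=2 count=0
After op 5 (write(6)): arr=[2 25 6 _ _ _] head=2 tail=3 count=1
After op 6 (write(4)): arr=[2 25 6 4 _ _] head=2 tail=4 count=2
After op 7 (write(13)): arr=[2 25 6 4 13 _] head=2 tail=5 count=3
After op 8 (write(12)): arr=[2 25 6 4 13 12] head=2 tail=0 count=4
After op 9 (write(16)): arr=[16 25 6 4 13 12] head=2 tail=1 count=5
After op 10 (write(26)): arr=[16 26 6 4 13 12] head=2 tail=2 count=6
After op 11 (write(20)): arr=[16 26 20 4 13 12] head=3 tail=3 count=6
After op 12 (write(10)): arr=[16 26 20 10 13 12] head=4 tail=4 count=6
After op 13 (read()): arr=[16 26 20 10 13 12] head=5 tail=4 count=5
After op 14 (write(18)): arr=[16 26 20 10 18 12] head=5 tail=5 count=6

Answer: 12 16 26 20 10 18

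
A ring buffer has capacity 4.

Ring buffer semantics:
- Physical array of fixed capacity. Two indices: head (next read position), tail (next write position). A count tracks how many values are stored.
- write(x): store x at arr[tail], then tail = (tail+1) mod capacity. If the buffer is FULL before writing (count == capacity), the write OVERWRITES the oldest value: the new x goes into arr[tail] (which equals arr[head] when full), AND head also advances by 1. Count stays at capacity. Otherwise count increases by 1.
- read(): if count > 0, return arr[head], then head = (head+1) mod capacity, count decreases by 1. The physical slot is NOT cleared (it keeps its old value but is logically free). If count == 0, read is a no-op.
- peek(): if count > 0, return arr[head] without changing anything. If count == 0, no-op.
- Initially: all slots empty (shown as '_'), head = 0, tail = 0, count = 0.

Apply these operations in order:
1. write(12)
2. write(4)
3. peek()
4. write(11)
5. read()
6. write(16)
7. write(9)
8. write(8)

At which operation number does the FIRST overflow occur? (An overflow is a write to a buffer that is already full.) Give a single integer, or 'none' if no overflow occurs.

Answer: 8

Derivation:
After op 1 (write(12)): arr=[12 _ _ _] head=0 tail=1 count=1
After op 2 (write(4)): arr=[12 4 _ _] head=0 tail=2 count=2
After op 3 (peek()): arr=[12 4 _ _] head=0 tail=2 count=2
After op 4 (write(11)): arr=[12 4 11 _] head=0 tail=3 count=3
After op 5 (read()): arr=[12 4 11 _] head=1 tail=3 count=2
After op 6 (write(16)): arr=[12 4 11 16] head=1 tail=0 count=3
After op 7 (write(9)): arr=[9 4 11 16] head=1 tail=1 count=4
After op 8 (write(8)): arr=[9 8 11 16] head=2 tail=2 count=4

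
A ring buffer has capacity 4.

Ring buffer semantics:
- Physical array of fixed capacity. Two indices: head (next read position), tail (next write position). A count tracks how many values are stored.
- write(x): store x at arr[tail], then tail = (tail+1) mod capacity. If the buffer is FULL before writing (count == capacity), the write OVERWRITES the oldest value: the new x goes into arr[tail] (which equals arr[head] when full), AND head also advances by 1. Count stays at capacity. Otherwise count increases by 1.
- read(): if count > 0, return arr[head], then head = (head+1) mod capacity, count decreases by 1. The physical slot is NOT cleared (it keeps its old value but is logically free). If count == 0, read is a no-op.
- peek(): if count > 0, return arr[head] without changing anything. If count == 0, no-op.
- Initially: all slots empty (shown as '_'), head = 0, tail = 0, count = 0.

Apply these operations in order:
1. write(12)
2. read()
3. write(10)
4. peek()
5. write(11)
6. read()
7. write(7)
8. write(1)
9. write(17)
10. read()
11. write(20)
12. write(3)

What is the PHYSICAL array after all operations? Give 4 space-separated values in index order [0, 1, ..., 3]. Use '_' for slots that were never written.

Answer: 1 17 20 3

Derivation:
After op 1 (write(12)): arr=[12 _ _ _] head=0 tail=1 count=1
After op 2 (read()): arr=[12 _ _ _] head=1 tail=1 count=0
After op 3 (write(10)): arr=[12 10 _ _] head=1 tail=2 count=1
After op 4 (peek()): arr=[12 10 _ _] head=1 tail=2 count=1
After op 5 (write(11)): arr=[12 10 11 _] head=1 tail=3 count=2
After op 6 (read()): arr=[12 10 11 _] head=2 tail=3 count=1
After op 7 (write(7)): arr=[12 10 11 7] head=2 tail=0 count=2
After op 8 (write(1)): arr=[1 10 11 7] head=2 tail=1 count=3
After op 9 (write(17)): arr=[1 17 11 7] head=2 tail=2 count=4
After op 10 (read()): arr=[1 17 11 7] head=3 tail=2 count=3
After op 11 (write(20)): arr=[1 17 20 7] head=3 tail=3 count=4
After op 12 (write(3)): arr=[1 17 20 3] head=0 tail=0 count=4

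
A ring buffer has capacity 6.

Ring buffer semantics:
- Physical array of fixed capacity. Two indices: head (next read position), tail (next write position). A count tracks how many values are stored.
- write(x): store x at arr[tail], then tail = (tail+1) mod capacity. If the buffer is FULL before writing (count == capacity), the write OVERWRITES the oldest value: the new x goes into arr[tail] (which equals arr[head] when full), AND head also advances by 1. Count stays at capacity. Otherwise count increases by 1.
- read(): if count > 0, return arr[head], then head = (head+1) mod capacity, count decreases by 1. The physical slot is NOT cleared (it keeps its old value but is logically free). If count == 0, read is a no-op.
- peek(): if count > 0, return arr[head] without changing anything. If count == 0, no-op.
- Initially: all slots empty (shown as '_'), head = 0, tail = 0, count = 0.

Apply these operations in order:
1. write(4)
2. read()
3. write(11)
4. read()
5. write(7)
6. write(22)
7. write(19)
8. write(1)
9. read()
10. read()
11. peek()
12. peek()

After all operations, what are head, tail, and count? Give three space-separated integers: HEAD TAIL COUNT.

Answer: 4 0 2

Derivation:
After op 1 (write(4)): arr=[4 _ _ _ _ _] head=0 tail=1 count=1
After op 2 (read()): arr=[4 _ _ _ _ _] head=1 tail=1 count=0
After op 3 (write(11)): arr=[4 11 _ _ _ _] head=1 tail=2 count=1
After op 4 (read()): arr=[4 11 _ _ _ _] head=2 tail=2 count=0
After op 5 (write(7)): arr=[4 11 7 _ _ _] head=2 tail=3 count=1
After op 6 (write(22)): arr=[4 11 7 22 _ _] head=2 tail=4 count=2
After op 7 (write(19)): arr=[4 11 7 22 19 _] head=2 tail=5 count=3
After op 8 (write(1)): arr=[4 11 7 22 19 1] head=2 tail=0 count=4
After op 9 (read()): arr=[4 11 7 22 19 1] head=3 tail=0 count=3
After op 10 (read()): arr=[4 11 7 22 19 1] head=4 tail=0 count=2
After op 11 (peek()): arr=[4 11 7 22 19 1] head=4 tail=0 count=2
After op 12 (peek()): arr=[4 11 7 22 19 1] head=4 tail=0 count=2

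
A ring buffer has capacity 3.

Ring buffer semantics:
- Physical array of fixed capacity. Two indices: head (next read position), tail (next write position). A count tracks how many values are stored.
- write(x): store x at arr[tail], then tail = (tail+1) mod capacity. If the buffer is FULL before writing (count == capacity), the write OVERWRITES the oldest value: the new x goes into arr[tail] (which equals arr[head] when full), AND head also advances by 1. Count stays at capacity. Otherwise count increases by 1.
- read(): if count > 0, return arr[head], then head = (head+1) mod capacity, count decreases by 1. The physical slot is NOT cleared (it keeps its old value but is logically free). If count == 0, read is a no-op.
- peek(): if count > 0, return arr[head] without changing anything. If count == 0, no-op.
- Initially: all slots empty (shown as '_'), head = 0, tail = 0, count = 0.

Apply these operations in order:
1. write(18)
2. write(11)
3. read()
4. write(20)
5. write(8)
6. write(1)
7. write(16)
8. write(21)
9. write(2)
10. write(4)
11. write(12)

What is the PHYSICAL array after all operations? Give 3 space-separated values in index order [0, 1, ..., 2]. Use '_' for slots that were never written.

Answer: 12 2 4

Derivation:
After op 1 (write(18)): arr=[18 _ _] head=0 tail=1 count=1
After op 2 (write(11)): arr=[18 11 _] head=0 tail=2 count=2
After op 3 (read()): arr=[18 11 _] head=1 tail=2 count=1
After op 4 (write(20)): arr=[18 11 20] head=1 tail=0 count=2
After op 5 (write(8)): arr=[8 11 20] head=1 tail=1 count=3
After op 6 (write(1)): arr=[8 1 20] head=2 tail=2 count=3
After op 7 (write(16)): arr=[8 1 16] head=0 tail=0 count=3
After op 8 (write(21)): arr=[21 1 16] head=1 tail=1 count=3
After op 9 (write(2)): arr=[21 2 16] head=2 tail=2 count=3
After op 10 (write(4)): arr=[21 2 4] head=0 tail=0 count=3
After op 11 (write(12)): arr=[12 2 4] head=1 tail=1 count=3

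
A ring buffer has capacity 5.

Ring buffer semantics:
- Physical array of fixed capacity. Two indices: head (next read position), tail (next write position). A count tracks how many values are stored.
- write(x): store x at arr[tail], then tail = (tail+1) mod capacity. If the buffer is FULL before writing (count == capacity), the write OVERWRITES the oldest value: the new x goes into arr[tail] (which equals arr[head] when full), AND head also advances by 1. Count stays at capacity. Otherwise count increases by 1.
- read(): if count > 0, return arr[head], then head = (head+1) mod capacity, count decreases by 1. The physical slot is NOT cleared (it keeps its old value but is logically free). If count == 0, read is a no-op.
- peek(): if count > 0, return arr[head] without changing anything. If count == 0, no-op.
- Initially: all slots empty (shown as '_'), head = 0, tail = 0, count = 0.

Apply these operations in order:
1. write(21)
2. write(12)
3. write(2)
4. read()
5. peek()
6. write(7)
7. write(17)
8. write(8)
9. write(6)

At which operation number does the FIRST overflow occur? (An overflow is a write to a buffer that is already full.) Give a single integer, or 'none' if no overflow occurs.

Answer: 9

Derivation:
After op 1 (write(21)): arr=[21 _ _ _ _] head=0 tail=1 count=1
After op 2 (write(12)): arr=[21 12 _ _ _] head=0 tail=2 count=2
After op 3 (write(2)): arr=[21 12 2 _ _] head=0 tail=3 count=3
After op 4 (read()): arr=[21 12 2 _ _] head=1 tail=3 count=2
After op 5 (peek()): arr=[21 12 2 _ _] head=1 tail=3 count=2
After op 6 (write(7)): arr=[21 12 2 7 _] head=1 tail=4 count=3
After op 7 (write(17)): arr=[21 12 2 7 17] head=1 tail=0 count=4
After op 8 (write(8)): arr=[8 12 2 7 17] head=1 tail=1 count=5
After op 9 (write(6)): arr=[8 6 2 7 17] head=2 tail=2 count=5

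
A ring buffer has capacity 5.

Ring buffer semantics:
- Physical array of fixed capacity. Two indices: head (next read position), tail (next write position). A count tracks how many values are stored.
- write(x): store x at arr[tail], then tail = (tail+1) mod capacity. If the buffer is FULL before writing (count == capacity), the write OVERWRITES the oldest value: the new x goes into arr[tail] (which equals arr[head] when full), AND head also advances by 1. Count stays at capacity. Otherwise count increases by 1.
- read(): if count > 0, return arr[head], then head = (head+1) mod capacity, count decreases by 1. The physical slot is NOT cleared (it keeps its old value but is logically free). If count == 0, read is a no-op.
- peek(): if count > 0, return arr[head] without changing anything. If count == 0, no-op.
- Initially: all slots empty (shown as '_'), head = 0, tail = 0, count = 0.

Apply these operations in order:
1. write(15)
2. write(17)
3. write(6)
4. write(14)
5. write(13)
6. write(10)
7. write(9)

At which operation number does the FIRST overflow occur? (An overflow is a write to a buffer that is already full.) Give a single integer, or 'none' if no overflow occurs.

Answer: 6

Derivation:
After op 1 (write(15)): arr=[15 _ _ _ _] head=0 tail=1 count=1
After op 2 (write(17)): arr=[15 17 _ _ _] head=0 tail=2 count=2
After op 3 (write(6)): arr=[15 17 6 _ _] head=0 tail=3 count=3
After op 4 (write(14)): arr=[15 17 6 14 _] head=0 tail=4 count=4
After op 5 (write(13)): arr=[15 17 6 14 13] head=0 tail=0 count=5
After op 6 (write(10)): arr=[10 17 6 14 13] head=1 tail=1 count=5
After op 7 (write(9)): arr=[10 9 6 14 13] head=2 tail=2 count=5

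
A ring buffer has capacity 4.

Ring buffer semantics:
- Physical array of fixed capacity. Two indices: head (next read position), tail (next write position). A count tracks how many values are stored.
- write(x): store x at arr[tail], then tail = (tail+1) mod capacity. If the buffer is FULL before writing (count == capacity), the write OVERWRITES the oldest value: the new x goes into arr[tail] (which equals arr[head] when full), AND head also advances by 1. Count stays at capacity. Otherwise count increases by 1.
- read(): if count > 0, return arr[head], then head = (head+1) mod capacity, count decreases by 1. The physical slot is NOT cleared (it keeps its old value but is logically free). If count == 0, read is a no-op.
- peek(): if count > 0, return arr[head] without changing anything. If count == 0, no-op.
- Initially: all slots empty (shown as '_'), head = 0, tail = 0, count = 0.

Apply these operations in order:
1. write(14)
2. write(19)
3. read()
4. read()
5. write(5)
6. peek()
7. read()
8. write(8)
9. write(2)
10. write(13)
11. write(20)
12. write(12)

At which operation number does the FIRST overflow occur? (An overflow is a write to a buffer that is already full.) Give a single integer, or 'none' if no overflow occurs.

After op 1 (write(14)): arr=[14 _ _ _] head=0 tail=1 count=1
After op 2 (write(19)): arr=[14 19 _ _] head=0 tail=2 count=2
After op 3 (read()): arr=[14 19 _ _] head=1 tail=2 count=1
After op 4 (read()): arr=[14 19 _ _] head=2 tail=2 count=0
After op 5 (write(5)): arr=[14 19 5 _] head=2 tail=3 count=1
After op 6 (peek()): arr=[14 19 5 _] head=2 tail=3 count=1
After op 7 (read()): arr=[14 19 5 _] head=3 tail=3 count=0
After op 8 (write(8)): arr=[14 19 5 8] head=3 tail=0 count=1
After op 9 (write(2)): arr=[2 19 5 8] head=3 tail=1 count=2
After op 10 (write(13)): arr=[2 13 5 8] head=3 tail=2 count=3
After op 11 (write(20)): arr=[2 13 20 8] head=3 tail=3 count=4
After op 12 (write(12)): arr=[2 13 20 12] head=0 tail=0 count=4

Answer: 12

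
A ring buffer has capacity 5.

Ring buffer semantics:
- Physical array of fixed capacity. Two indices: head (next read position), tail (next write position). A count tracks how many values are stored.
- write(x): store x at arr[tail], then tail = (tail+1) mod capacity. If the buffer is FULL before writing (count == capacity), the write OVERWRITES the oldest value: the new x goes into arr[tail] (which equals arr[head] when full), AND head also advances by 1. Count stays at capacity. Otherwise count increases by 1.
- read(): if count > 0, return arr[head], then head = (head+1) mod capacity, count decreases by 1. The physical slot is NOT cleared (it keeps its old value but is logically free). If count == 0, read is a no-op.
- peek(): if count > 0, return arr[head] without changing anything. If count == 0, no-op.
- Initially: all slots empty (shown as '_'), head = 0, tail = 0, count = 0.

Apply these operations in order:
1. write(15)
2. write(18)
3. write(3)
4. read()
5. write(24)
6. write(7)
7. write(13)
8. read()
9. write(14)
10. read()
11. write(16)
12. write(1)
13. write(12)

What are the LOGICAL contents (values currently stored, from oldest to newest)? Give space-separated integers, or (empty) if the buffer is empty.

Answer: 13 14 16 1 12

Derivation:
After op 1 (write(15)): arr=[15 _ _ _ _] head=0 tail=1 count=1
After op 2 (write(18)): arr=[15 18 _ _ _] head=0 tail=2 count=2
After op 3 (write(3)): arr=[15 18 3 _ _] head=0 tail=3 count=3
After op 4 (read()): arr=[15 18 3 _ _] head=1 tail=3 count=2
After op 5 (write(24)): arr=[15 18 3 24 _] head=1 tail=4 count=3
After op 6 (write(7)): arr=[15 18 3 24 7] head=1 tail=0 count=4
After op 7 (write(13)): arr=[13 18 3 24 7] head=1 tail=1 count=5
After op 8 (read()): arr=[13 18 3 24 7] head=2 tail=1 count=4
After op 9 (write(14)): arr=[13 14 3 24 7] head=2 tail=2 count=5
After op 10 (read()): arr=[13 14 3 24 7] head=3 tail=2 count=4
After op 11 (write(16)): arr=[13 14 16 24 7] head=3 tail=3 count=5
After op 12 (write(1)): arr=[13 14 16 1 7] head=4 tail=4 count=5
After op 13 (write(12)): arr=[13 14 16 1 12] head=0 tail=0 count=5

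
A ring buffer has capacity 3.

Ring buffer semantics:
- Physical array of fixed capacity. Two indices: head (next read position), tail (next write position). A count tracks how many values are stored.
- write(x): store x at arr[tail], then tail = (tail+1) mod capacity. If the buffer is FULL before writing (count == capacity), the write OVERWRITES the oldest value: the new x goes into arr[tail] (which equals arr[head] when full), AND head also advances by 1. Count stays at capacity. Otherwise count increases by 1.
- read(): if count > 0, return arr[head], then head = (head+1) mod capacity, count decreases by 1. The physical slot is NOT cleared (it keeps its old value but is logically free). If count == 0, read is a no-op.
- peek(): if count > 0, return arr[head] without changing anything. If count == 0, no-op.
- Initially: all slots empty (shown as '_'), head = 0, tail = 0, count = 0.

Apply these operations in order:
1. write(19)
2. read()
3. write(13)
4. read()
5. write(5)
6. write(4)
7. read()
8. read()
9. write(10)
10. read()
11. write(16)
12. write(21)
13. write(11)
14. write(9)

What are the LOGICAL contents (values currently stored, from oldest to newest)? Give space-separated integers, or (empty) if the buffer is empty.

After op 1 (write(19)): arr=[19 _ _] head=0 tail=1 count=1
After op 2 (read()): arr=[19 _ _] head=1 tail=1 count=0
After op 3 (write(13)): arr=[19 13 _] head=1 tail=2 count=1
After op 4 (read()): arr=[19 13 _] head=2 tail=2 count=0
After op 5 (write(5)): arr=[19 13 5] head=2 tail=0 count=1
After op 6 (write(4)): arr=[4 13 5] head=2 tail=1 count=2
After op 7 (read()): arr=[4 13 5] head=0 tail=1 count=1
After op 8 (read()): arr=[4 13 5] head=1 tail=1 count=0
After op 9 (write(10)): arr=[4 10 5] head=1 tail=2 count=1
After op 10 (read()): arr=[4 10 5] head=2 tail=2 count=0
After op 11 (write(16)): arr=[4 10 16] head=2 tail=0 count=1
After op 12 (write(21)): arr=[21 10 16] head=2 tail=1 count=2
After op 13 (write(11)): arr=[21 11 16] head=2 tail=2 count=3
After op 14 (write(9)): arr=[21 11 9] head=0 tail=0 count=3

Answer: 21 11 9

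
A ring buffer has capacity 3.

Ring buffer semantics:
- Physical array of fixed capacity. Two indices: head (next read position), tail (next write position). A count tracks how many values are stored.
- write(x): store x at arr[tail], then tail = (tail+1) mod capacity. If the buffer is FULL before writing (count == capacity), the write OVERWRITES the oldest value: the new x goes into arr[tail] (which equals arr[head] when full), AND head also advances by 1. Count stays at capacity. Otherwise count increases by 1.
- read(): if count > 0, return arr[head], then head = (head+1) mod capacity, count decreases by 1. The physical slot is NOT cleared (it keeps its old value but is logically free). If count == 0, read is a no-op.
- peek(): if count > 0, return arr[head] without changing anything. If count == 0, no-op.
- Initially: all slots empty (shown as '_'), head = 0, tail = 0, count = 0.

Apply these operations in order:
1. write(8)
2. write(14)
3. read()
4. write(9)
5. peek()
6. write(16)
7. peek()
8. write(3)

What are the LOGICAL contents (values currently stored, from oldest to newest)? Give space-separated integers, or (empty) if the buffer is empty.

After op 1 (write(8)): arr=[8 _ _] head=0 tail=1 count=1
After op 2 (write(14)): arr=[8 14 _] head=0 tail=2 count=2
After op 3 (read()): arr=[8 14 _] head=1 tail=2 count=1
After op 4 (write(9)): arr=[8 14 9] head=1 tail=0 count=2
After op 5 (peek()): arr=[8 14 9] head=1 tail=0 count=2
After op 6 (write(16)): arr=[16 14 9] head=1 tail=1 count=3
After op 7 (peek()): arr=[16 14 9] head=1 tail=1 count=3
After op 8 (write(3)): arr=[16 3 9] head=2 tail=2 count=3

Answer: 9 16 3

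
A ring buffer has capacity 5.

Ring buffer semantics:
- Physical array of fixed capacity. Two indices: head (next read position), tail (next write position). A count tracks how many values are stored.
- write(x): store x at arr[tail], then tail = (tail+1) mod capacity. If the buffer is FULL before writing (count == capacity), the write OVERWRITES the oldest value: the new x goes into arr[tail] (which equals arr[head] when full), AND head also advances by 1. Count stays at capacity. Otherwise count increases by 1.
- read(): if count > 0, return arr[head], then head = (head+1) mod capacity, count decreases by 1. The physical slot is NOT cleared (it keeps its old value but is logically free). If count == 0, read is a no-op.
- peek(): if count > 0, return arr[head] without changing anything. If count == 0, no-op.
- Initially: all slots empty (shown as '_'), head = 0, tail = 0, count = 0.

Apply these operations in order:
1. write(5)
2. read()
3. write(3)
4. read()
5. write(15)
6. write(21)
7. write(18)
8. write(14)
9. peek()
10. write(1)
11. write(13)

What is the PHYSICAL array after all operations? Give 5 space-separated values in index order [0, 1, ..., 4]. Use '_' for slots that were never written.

Answer: 14 1 13 21 18

Derivation:
After op 1 (write(5)): arr=[5 _ _ _ _] head=0 tail=1 count=1
After op 2 (read()): arr=[5 _ _ _ _] head=1 tail=1 count=0
After op 3 (write(3)): arr=[5 3 _ _ _] head=1 tail=2 count=1
After op 4 (read()): arr=[5 3 _ _ _] head=2 tail=2 count=0
After op 5 (write(15)): arr=[5 3 15 _ _] head=2 tail=3 count=1
After op 6 (write(21)): arr=[5 3 15 21 _] head=2 tail=4 count=2
After op 7 (write(18)): arr=[5 3 15 21 18] head=2 tail=0 count=3
After op 8 (write(14)): arr=[14 3 15 21 18] head=2 tail=1 count=4
After op 9 (peek()): arr=[14 3 15 21 18] head=2 tail=1 count=4
After op 10 (write(1)): arr=[14 1 15 21 18] head=2 tail=2 count=5
After op 11 (write(13)): arr=[14 1 13 21 18] head=3 tail=3 count=5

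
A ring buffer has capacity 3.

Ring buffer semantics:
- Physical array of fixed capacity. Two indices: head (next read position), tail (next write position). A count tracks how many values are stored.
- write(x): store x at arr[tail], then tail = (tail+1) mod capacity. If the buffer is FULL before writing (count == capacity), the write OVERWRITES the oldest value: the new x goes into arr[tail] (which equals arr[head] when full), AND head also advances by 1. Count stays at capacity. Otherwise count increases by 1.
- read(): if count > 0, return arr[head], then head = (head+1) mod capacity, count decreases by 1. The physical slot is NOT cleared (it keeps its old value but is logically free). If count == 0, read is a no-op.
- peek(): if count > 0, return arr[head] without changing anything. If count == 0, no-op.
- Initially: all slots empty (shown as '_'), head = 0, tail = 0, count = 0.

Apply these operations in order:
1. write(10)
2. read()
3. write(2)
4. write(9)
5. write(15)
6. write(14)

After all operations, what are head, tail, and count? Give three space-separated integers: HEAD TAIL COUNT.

Answer: 2 2 3

Derivation:
After op 1 (write(10)): arr=[10 _ _] head=0 tail=1 count=1
After op 2 (read()): arr=[10 _ _] head=1 tail=1 count=0
After op 3 (write(2)): arr=[10 2 _] head=1 tail=2 count=1
After op 4 (write(9)): arr=[10 2 9] head=1 tail=0 count=2
After op 5 (write(15)): arr=[15 2 9] head=1 tail=1 count=3
After op 6 (write(14)): arr=[15 14 9] head=2 tail=2 count=3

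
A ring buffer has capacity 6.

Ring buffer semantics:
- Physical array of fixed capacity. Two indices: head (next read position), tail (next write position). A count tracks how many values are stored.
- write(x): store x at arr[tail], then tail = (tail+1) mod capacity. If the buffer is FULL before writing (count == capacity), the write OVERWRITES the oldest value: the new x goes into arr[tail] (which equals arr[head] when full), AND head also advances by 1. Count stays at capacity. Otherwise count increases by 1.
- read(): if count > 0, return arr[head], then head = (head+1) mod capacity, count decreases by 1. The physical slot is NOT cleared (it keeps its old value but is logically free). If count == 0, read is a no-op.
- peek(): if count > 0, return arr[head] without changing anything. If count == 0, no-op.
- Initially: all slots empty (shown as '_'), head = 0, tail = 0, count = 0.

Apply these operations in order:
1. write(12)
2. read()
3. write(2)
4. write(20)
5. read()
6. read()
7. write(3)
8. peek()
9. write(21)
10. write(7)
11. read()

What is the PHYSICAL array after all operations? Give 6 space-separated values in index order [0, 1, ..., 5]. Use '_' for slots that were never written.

After op 1 (write(12)): arr=[12 _ _ _ _ _] head=0 tail=1 count=1
After op 2 (read()): arr=[12 _ _ _ _ _] head=1 tail=1 count=0
After op 3 (write(2)): arr=[12 2 _ _ _ _] head=1 tail=2 count=1
After op 4 (write(20)): arr=[12 2 20 _ _ _] head=1 tail=3 count=2
After op 5 (read()): arr=[12 2 20 _ _ _] head=2 tail=3 count=1
After op 6 (read()): arr=[12 2 20 _ _ _] head=3 tail=3 count=0
After op 7 (write(3)): arr=[12 2 20 3 _ _] head=3 tail=4 count=1
After op 8 (peek()): arr=[12 2 20 3 _ _] head=3 tail=4 count=1
After op 9 (write(21)): arr=[12 2 20 3 21 _] head=3 tail=5 count=2
After op 10 (write(7)): arr=[12 2 20 3 21 7] head=3 tail=0 count=3
After op 11 (read()): arr=[12 2 20 3 21 7] head=4 tail=0 count=2

Answer: 12 2 20 3 21 7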